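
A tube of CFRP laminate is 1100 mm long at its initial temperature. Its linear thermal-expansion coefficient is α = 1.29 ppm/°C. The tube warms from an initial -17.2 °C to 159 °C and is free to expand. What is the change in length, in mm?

ΔT = 159 − (-17.2) = 176.2 K.
ΔL = α·L₀·ΔT = 1.29×10⁻⁶ × 1100 mm × 176.2 K = 0.250 mm.

0.250 mm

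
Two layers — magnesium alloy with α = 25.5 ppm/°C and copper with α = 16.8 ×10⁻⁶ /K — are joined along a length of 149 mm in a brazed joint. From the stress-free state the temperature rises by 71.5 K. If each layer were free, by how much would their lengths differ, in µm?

Δα = |25.5 − 16.8|×10⁻⁶/K = 8.70×10⁻⁶/K.
ΔL_mismatch = Δα·L·ΔT = 8.70×10⁻⁶ × 149.0 mm × 71.5 K = 92.7 µm.

92.7 µm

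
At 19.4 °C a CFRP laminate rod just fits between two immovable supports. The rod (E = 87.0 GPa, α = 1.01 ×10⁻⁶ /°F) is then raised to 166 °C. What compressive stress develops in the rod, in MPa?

α = 1.01×10⁻⁶/°F × 9/5 = 1.82×10⁻⁶/K.
ΔT = 146.6 K. Constrained thermal stress σ = E·α·ΔT = 87.00×10³ MPa × 1.82×10⁻⁶ × 146.6 = 23.2 MPa (compressive).

23.2 MPa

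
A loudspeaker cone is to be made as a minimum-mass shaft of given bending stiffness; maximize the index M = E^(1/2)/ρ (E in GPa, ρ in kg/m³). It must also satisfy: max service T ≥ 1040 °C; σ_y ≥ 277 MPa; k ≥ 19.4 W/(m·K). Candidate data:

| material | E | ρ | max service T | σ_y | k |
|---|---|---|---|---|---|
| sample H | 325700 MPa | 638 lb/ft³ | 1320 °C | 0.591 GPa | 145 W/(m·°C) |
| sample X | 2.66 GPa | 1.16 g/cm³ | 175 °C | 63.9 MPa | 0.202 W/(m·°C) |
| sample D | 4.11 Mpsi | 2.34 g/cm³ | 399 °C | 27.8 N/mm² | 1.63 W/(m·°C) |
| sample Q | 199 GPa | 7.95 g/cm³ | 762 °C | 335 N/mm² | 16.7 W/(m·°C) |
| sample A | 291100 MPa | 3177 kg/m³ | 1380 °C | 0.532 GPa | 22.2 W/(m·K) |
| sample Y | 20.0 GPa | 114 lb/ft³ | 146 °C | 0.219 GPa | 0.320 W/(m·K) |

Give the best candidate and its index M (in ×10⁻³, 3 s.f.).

sample A, M = 5.37×10⁻³

Screen on constraints: max service T ≥ 1040 °C; σ_y ≥ 277 MPa; k ≥ 19.4 W/(m·K). Survivors: sample H, sample A.
In SI units:
  sample H: E = 325.7 GPa, ρ = 10220 kg/m³
  sample A: E = 291.1 GPa, ρ = 3177 kg/m³
  sample A: M = 5.37×10⁻³
  sample H: M = 1.77×10⁻³
Sample A has the largest M.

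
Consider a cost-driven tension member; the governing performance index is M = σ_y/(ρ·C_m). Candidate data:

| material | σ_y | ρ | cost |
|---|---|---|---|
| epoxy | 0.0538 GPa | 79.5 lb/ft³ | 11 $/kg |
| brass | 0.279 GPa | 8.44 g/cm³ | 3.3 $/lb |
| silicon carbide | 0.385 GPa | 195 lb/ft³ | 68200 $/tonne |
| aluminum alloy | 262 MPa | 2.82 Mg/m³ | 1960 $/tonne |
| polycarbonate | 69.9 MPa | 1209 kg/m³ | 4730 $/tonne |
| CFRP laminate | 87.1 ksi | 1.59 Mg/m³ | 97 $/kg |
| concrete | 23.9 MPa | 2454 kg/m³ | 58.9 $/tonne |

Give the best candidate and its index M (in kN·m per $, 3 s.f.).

concrete, M = 165 kN·m per $

Convert each candidate to consistent units, then evaluate M:
  epoxy: σ_y = 53.80 MPa, ρ = 1273 kg/m³, cost = 11.00 $/kg
  brass: σ_y = 279.0 MPa, ρ = 8440 kg/m³, cost = 7.275 $/kg
  silicon carbide: σ_y = 385.0 MPa, ρ = 3124 kg/m³, cost = 68.20 $/kg
  aluminum alloy: σ_y = 262.0 MPa, ρ = 2820 kg/m³, cost = 1.960 $/kg
  polycarbonate: σ_y = 69.90 MPa, ρ = 1209 kg/m³, cost = 4.730 $/kg
  CFRP laminate: σ_y = 600.5 MPa, ρ = 1590 kg/m³, cost = 97.00 $/kg
  concrete: σ_y = 23.90 MPa, ρ = 2454 kg/m³, cost = 0.05890 $/kg
  concrete: M = 165 kN·m per $
  aluminum alloy: M = 47.4 kN·m per $
  polycarbonate: M = 12.2 kN·m per $
  brass: M = 4.54 kN·m per $
  CFRP laminate: M = 3.89 kN·m per $
  epoxy: M = 3.84 kN·m per $
  silicon carbide: M = 1.81 kN·m per $
Highest index: concrete.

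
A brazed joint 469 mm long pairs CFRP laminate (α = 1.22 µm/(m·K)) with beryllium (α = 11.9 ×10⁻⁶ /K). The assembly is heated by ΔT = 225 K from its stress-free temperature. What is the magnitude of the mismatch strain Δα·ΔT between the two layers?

2.40×10⁻³

Δα = |1.22 − 11.9|×10⁻⁶/K = 10.7×10⁻⁶/K.
Mismatch strain = Δα·ΔT = 10.7×10⁻⁶ × 225.0 = 2.40×10⁻³.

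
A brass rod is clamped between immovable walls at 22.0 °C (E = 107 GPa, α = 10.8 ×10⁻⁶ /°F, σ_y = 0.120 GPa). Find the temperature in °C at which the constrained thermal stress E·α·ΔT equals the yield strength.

α = 10.8×10⁻⁶/°F × 9/5 = 19.4×10⁻⁶/K.
σ_y = 0.120 GPa = 120.0 MPa.
E·α·ΔT = 120.0 MPa ⇒ ΔT = 120.0 / (107.0×10³ × 19.4×10⁻⁶) = 57.69 K.
T = 22.0 + 57.69 = 79.69 °C.

79.7 °C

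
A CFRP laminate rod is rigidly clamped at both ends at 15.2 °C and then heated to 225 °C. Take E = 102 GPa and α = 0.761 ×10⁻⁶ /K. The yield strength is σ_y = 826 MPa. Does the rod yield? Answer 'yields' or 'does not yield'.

does not yield

ΔT = 209.8 K. Constrained thermal stress σ = E·α·ΔT = 102.0×10³ MPa × 0.761×10⁻⁶ × 209.8 = 16.3 MPa (compressive).
Compare to σ_y = 826 MPa: σ < σ_y, so it does not yield.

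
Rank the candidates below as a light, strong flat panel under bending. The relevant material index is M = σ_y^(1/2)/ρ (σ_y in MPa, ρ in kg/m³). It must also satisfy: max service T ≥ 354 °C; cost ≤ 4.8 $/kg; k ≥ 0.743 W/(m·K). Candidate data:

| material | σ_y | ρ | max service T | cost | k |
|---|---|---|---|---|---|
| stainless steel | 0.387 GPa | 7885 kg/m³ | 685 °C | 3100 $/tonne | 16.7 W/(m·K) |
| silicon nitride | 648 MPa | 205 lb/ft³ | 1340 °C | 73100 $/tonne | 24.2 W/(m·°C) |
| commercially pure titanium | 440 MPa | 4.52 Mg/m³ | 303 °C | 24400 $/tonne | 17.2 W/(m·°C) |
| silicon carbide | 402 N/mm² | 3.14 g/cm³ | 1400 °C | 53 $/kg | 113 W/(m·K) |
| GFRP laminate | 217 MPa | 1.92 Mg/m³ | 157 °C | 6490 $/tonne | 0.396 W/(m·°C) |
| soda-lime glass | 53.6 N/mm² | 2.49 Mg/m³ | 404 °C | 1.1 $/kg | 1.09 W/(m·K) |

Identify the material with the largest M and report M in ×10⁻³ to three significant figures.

soda-lime glass, M = 2.94×10⁻³

Screen on constraints: max service T ≥ 354 °C; cost ≤ 4.8 $/kg; k ≥ 0.743 W/(m·K). Survivors: stainless steel, soda-lime glass.
In SI units:
  stainless steel: σ_y = 387.0 MPa, ρ = 7885 kg/m³
  soda-lime glass: σ_y = 53.60 MPa, ρ = 2490 kg/m³
  soda-lime glass: M = 2.94×10⁻³
  stainless steel: M = 2.49×10⁻³
Highest index: soda-lime glass.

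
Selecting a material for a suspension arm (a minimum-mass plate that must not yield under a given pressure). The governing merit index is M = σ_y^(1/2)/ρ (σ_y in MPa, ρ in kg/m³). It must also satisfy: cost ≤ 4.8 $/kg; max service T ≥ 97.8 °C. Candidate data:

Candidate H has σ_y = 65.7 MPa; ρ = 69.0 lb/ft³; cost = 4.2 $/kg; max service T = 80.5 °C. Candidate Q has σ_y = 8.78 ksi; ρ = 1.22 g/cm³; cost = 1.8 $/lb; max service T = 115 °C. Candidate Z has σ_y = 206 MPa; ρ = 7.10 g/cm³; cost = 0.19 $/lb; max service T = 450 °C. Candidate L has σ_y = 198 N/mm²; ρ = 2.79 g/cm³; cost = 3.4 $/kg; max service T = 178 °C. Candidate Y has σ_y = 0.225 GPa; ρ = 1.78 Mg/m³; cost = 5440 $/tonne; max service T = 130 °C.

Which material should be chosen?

Screen on constraints: cost ≤ 4.8 $/kg; max service T ≥ 97.8 °C. Survivors: candidate Q, candidate Z, candidate L.
In SI units:
  candidate Q: σ_y = 60.54 MPa, ρ = 1220 kg/m³
  candidate Z: σ_y = 206.0 MPa, ρ = 7100 kg/m³
  candidate L: σ_y = 198.0 MPa, ρ = 2790 kg/m³
  candidate Q: M = 6.38×10⁻³
  candidate L: M = 5.04×10⁻³
  candidate Z: M = 2.02×10⁻³
Candidate Q ranks first.

candidate Q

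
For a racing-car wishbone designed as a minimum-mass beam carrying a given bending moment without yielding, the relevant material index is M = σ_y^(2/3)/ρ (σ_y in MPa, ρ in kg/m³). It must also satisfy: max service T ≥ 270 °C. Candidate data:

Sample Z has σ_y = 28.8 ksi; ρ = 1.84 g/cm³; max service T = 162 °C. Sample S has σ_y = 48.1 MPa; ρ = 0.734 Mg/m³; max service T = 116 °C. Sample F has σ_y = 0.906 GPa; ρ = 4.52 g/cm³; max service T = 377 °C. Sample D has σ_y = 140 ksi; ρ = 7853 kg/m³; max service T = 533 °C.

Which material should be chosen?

sample F

Screen on constraints: max service T ≥ 270 °C. Survivors: sample F, sample D.
In SI units:
  sample F: σ_y = 906.0 MPa, ρ = 4520 kg/m³
  sample D: σ_y = 965.3 MPa, ρ = 7853 kg/m³
  sample F: M = 20.7×10⁻³
  sample D: M = 12.4×10⁻³
Sample F has the largest M.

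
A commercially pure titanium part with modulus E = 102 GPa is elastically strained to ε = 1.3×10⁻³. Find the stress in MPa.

133 MPa

σ = E·ε = 102000 MPa × 1.3×10⁻³ = 133 MPa.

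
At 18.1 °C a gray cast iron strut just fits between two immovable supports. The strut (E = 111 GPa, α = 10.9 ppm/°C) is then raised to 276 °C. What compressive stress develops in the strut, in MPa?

ΔT = 257.9 K. Constrained thermal stress σ = E·α·ΔT = 111.0×10³ MPa × 10.9×10⁻⁶ × 257.9 = 312 MPa (compressive).

312 MPa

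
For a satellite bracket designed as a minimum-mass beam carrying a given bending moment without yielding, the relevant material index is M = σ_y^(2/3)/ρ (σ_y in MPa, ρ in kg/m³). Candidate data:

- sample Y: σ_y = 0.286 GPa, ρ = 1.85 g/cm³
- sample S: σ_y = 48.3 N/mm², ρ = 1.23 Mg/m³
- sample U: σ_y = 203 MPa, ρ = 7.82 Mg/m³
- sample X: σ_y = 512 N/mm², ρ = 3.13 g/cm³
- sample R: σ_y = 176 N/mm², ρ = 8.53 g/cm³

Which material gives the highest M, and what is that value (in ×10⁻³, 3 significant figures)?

sample Y, M = 23.5×10⁻³

In SI units:
  sample Y: σ_y = 286.0 MPa, ρ = 1850 kg/m³
  sample S: σ_y = 48.30 MPa, ρ = 1230 kg/m³
  sample U: σ_y = 203.0 MPa, ρ = 7820 kg/m³
  sample X: σ_y = 512.0 MPa, ρ = 3130 kg/m³
  sample R: σ_y = 176.0 MPa, ρ = 8530 kg/m³
  sample Y: M = 23.5×10⁻³
  sample X: M = 20.4×10⁻³
  sample S: M = 10.8×10⁻³
  sample U: M = 4.42×10⁻³
  sample R: M = 3.68×10⁻³
Highest index: sample Y.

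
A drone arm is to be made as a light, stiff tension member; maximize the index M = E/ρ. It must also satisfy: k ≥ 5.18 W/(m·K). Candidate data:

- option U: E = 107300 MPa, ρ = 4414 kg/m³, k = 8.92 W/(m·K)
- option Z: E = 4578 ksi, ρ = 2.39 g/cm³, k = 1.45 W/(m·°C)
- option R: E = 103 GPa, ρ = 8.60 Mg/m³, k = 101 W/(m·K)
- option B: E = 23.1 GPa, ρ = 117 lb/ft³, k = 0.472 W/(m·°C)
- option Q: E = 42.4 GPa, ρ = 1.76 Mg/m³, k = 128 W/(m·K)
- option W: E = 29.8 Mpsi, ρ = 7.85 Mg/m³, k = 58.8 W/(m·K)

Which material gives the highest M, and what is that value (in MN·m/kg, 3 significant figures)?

option W, M = 26.2 MN·m/kg

Screen on constraints: k ≥ 5.18 W/(m·K). Survivors: option U, option R, option Q, option W.
After converting to SI:
  option U: E = 107.3 GPa, ρ = 4414 kg/m³
  option R: E = 103.0 GPa, ρ = 8600 kg/m³
  option Q: E = 42.40 GPa, ρ = 1760 kg/m³
  option W: E = 205.5 GPa, ρ = 7850 kg/m³
  option W: M = 26.2 MN·m/kg
  option U: M = 24.3 MN·m/kg
  option Q: M = 24.1 MN·m/kg
  option R: M = 12.0 MN·m/kg
Highest index: option W.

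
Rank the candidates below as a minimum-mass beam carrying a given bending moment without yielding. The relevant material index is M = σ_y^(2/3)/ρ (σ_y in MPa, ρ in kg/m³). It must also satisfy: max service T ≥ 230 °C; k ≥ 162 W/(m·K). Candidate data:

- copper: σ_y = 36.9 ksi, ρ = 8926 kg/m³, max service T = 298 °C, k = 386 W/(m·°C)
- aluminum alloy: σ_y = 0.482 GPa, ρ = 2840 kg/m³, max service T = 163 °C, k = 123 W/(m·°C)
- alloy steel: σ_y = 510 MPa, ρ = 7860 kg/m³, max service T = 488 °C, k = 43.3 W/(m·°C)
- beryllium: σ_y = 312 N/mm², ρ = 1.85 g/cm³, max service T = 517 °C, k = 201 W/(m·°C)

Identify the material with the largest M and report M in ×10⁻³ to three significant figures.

beryllium, M = 24.9×10⁻³

Screen on constraints: max service T ≥ 230 °C; k ≥ 162 W/(m·K). Survivors: copper, beryllium.
In SI units:
  copper: σ_y = 254.4 MPa, ρ = 8926 kg/m³
  beryllium: σ_y = 312.0 MPa, ρ = 1850 kg/m³
  beryllium: M = 24.9×10⁻³
  copper: M = 4.50×10⁻³
Highest index: beryllium.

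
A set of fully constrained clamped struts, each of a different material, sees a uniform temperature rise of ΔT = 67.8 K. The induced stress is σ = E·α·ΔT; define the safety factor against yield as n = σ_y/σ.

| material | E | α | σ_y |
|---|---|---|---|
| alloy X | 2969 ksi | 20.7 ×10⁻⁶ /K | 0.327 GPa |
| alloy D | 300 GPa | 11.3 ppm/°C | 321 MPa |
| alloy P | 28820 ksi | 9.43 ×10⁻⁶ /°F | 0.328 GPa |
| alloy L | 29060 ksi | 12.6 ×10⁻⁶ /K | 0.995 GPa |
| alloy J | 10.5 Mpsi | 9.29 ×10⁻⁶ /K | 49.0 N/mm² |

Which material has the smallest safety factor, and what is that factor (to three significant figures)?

alloy J, n = 1.07

Converting E to GPa, α to ×10⁻⁶/K, σ_y to MPa, then σ and n for each:
  alloy X: E = 20.47, α = 20.7, σ_y = 327.0 → σ = 28.7 MPa, n = 11.4
  alloy D: E = 300.0, α = 11.3, σ_y = 321.0 → σ = 230 MPa, n = 1.40
  alloy P: E = 198.7, α = 17.0, σ_y = 328.0 → σ = 229 MPa, n = 1.43
  alloy L: E = 200.4, α = 12.6, σ_y = 995.0 → σ = 171 MPa, n = 5.81
  alloy J: E = 72.39, α = 9.29, σ_y = 49.00 → σ = 45.6 MPa, n = 1.07
The minimum is alloy J at n = 1.07.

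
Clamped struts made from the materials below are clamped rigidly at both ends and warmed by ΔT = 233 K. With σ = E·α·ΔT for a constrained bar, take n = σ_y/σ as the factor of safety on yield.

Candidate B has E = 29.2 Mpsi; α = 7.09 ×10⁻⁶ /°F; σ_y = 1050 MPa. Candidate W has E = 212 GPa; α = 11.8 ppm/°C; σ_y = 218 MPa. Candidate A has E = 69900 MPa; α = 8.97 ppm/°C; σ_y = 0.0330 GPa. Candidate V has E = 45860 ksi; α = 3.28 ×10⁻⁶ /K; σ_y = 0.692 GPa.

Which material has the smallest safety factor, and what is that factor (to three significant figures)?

candidate A, n = 0.226

In consistent units (E in GPa, α in ×10⁻⁶/K, σ_y in MPa):
  candidate B: E = 201.3, α = 12.8, σ_y = 1050 → σ = 599 MPa, n = 1.75
  candidate W: E = 212.0, α = 11.8, σ_y = 218.0 → σ = 583 MPa, n = 0.374
  candidate A: E = 69.90, α = 8.97, σ_y = 33.00 → σ = 146 MPa, n = 0.226
  candidate V: E = 316.2, α = 3.28, σ_y = 692.0 → σ = 242 MPa, n = 2.86
Candidate A has the lowest safety factor, n = 0.226.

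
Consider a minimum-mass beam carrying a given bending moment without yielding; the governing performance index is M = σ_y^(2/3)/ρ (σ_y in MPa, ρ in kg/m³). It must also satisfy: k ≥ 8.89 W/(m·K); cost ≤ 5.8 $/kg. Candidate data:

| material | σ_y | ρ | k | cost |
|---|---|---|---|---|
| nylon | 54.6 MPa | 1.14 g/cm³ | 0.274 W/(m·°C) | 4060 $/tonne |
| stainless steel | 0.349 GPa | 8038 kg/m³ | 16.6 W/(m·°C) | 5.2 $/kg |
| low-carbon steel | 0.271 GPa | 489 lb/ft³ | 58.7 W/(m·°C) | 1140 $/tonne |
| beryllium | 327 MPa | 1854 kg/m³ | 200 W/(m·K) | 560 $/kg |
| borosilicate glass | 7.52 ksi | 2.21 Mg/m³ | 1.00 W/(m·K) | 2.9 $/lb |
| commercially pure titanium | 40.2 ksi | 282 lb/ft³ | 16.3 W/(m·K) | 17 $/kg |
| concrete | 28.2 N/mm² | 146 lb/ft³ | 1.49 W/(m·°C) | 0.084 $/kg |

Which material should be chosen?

Screen on constraints: k ≥ 8.89 W/(m·K); cost ≤ 5.8 $/kg. Survivors: stainless steel, low-carbon steel.
Putting every candidate on a common basis:
  stainless steel: σ_y = 349.0 MPa, ρ = 8038 kg/m³
  low-carbon steel: σ_y = 271.0 MPa, ρ = 7833 kg/m³
  stainless steel: M = 6.17×10⁻³
  low-carbon steel: M = 5.35×10⁻³
Stainless steel has the largest M.

stainless steel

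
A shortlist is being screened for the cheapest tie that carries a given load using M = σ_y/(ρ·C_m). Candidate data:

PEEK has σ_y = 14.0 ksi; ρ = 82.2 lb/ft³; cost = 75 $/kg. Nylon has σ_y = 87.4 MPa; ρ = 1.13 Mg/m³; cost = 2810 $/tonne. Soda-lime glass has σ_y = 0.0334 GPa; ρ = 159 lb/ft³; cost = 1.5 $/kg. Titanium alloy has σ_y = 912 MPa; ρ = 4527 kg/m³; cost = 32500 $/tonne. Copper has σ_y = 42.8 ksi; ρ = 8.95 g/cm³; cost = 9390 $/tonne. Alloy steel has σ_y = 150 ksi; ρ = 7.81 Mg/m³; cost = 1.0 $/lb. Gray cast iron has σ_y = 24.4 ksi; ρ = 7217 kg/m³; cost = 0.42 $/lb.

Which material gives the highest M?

Putting every candidate on a common basis:
  PEEK: σ_y = 96.53 MPa, ρ = 1317 kg/m³, cost = 75.00 $/kg
  nylon: σ_y = 87.40 MPa, ρ = 1130 kg/m³, cost = 2.810 $/kg
  soda-lime glass: σ_y = 33.40 MPa, ρ = 2547 kg/m³, cost = 1.500 $/kg
  titanium alloy: σ_y = 912.0 MPa, ρ = 4527 kg/m³, cost = 32.50 $/kg
  copper: σ_y = 295.1 MPa, ρ = 8950 kg/m³, cost = 9.390 $/kg
  alloy steel: σ_y = 1034 MPa, ρ = 7810 kg/m³, cost = 2.205 $/kg
  gray cast iron: σ_y = 168.2 MPa, ρ = 7217 kg/m³, cost = 0.9259 $/kg
  alloy steel: M = 60.1 kN·m per $
  nylon: M = 27.5 kN·m per $
  gray cast iron: M = 25.2 kN·m per $
  soda-lime glass: M = 8.74 kN·m per $
  titanium alloy: M = 6.20 kN·m per $
  copper: M = 3.51 kN·m per $
  PEEK: M = 0.977 kN·m per $
The maximum is for alloy steel.

alloy steel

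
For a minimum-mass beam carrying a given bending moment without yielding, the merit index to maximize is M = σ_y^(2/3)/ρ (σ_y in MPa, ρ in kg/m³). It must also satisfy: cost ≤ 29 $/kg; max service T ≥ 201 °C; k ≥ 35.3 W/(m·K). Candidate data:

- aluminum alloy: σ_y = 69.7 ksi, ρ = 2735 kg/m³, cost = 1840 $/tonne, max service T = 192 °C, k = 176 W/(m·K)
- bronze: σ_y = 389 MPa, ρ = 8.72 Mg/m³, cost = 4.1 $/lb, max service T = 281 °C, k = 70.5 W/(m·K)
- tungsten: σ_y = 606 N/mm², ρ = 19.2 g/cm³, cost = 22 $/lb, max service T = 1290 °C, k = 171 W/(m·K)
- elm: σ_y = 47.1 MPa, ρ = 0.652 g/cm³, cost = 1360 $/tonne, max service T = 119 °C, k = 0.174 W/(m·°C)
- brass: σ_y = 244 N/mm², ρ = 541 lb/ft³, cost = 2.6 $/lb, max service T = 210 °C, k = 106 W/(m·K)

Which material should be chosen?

Screen on constraints: cost ≤ 29 $/kg; max service T ≥ 201 °C; k ≥ 35.3 W/(m·K). Survivors: bronze, brass.
After converting to SI:
  bronze: σ_y = 389.0 MPa, ρ = 8720 kg/m³
  brass: σ_y = 244.0 MPa, ρ = 8666 kg/m³
  bronze: M = 6.11×10⁻³
  brass: M = 4.51×10⁻³
Highest index: bronze.

bronze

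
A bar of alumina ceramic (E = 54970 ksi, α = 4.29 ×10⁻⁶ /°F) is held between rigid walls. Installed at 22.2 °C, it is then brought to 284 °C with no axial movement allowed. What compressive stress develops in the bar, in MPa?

766 MPa

E = 54970 ksi = 379.0 GPa.
α = 4.29×10⁻⁶/°F × 9/5 = 7.72×10⁻⁶/K.
ΔT = 261.8 K. Constrained thermal stress σ = E·α·ΔT = 379.0×10³ MPa × 7.72×10⁻⁶ × 261.8 = 766 MPa (compressive).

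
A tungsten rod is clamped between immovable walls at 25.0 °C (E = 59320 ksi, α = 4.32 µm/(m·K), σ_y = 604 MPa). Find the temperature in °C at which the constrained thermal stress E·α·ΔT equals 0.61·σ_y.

234 °C

E = 59320 ksi = 409.0 GPa.
E·α·ΔT = 368.4 MPa ⇒ ΔT = 368.4 / (409.0×10³ × 4.32×10⁻⁶) = 208.5 K.
T = 25.0 + 208.5 = 233.5 °C.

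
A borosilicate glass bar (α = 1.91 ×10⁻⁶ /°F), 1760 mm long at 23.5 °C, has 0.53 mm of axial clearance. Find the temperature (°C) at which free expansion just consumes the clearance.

α = 1.91×10⁻⁶/°F × 9/5 = 3.44×10⁻⁶/K.
α·L₀·ΔT = 0.53 mm ⇒ ΔT = 0.53 / (3.44×10⁻⁶ × 1760.0) = 87.59 K.
T = 23.5 + 87.59 = 111.1 °C.

111 °C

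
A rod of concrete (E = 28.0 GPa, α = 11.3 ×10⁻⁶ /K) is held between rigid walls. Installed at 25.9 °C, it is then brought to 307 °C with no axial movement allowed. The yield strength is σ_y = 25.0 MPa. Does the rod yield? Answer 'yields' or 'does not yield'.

yields

ΔT = 281.1 K. Constrained thermal stress σ = E·α·ΔT = 28.00×10³ MPa × 11.3×10⁻⁶ × 281.1 = 88.9 MPa (compressive).
Compare to σ_y = 25.0 MPa: σ ≥ σ_y, so it yields.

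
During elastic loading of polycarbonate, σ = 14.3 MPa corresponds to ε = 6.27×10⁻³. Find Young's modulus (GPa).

E = σ/ε = 14.3 MPa / 6.27×10⁻³ = 2281 MPa = 2.28 GPa.

2.28 GPa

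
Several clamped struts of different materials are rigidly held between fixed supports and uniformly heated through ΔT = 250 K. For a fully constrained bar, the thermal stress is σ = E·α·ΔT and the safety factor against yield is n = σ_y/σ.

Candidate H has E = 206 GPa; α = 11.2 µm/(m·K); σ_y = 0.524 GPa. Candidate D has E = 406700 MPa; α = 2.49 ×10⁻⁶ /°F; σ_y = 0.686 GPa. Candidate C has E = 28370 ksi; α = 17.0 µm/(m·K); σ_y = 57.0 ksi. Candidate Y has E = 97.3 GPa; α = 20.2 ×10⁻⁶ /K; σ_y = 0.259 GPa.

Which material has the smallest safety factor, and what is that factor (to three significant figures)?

Converting E to GPa, α to ×10⁻⁶/K, σ_y to MPa, then σ and n for each:
  candidate H: E = 206.0, α = 11.2, σ_y = 524.0 → σ = 577 MPa, n = 0.908
  candidate D: E = 406.7, α = 4.48, σ_y = 686.0 → σ = 456 MPa, n = 1.51
  candidate C: E = 195.6, α = 17.0, σ_y = 393.0 → σ = 831 MPa, n = 0.473
  candidate Y: E = 97.30, α = 20.2, σ_y = 259.0 → σ = 491 MPa, n = 0.527
Smallest n: candidate C with n = 0.473.

candidate C, n = 0.473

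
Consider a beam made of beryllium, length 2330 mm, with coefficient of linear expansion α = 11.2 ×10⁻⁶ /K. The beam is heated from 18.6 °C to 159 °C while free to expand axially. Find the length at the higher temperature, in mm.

ΔT = 159 − 18.6 = 140.4 K.
ΔL = α·L₀·ΔT = 11.2×10⁻⁶ × 2330 mm × 140.4 K = 3.66 mm.
L = L₀ + ΔL = 2330 + 3.66 = 2333.7 mm.

2333.7 mm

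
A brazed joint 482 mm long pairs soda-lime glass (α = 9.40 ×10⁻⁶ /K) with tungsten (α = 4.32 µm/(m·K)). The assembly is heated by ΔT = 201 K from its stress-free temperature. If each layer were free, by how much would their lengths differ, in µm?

Δα = |9.40 − 4.32|×10⁻⁶/K = 5.08×10⁻⁶/K.
ΔL_mismatch = Δα·L·ΔT = 5.08×10⁻⁶ × 482.0 mm × 201.0 K = 492 µm.

492 µm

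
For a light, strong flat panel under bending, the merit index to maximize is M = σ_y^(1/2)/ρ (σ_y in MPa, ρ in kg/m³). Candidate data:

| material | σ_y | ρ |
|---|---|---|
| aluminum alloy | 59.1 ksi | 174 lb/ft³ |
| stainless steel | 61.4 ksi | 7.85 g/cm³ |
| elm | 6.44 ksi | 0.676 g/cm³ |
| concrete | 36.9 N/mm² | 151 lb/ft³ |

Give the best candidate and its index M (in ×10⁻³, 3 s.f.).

elm, M = 9.86×10⁻³

Putting every candidate on a common basis:
  aluminum alloy: σ_y = 407.5 MPa, ρ = 2787 kg/m³
  stainless steel: σ_y = 423.3 MPa, ρ = 7850 kg/m³
  elm: σ_y = 44.40 MPa, ρ = 676.0 kg/m³
  concrete: σ_y = 36.90 MPa, ρ = 2419 kg/m³
  elm: M = 9.86×10⁻³
  aluminum alloy: M = 7.24×10⁻³
  stainless steel: M = 2.62×10⁻³
  concrete: M = 2.51×10⁻³
Highest index: elm.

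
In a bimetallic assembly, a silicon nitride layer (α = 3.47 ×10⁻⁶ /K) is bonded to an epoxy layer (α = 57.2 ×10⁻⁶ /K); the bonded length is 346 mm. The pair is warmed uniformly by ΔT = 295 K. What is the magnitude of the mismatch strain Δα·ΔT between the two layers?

Δα = |3.47 − 57.2|×10⁻⁶/K = 53.7×10⁻⁶/K.
Mismatch strain = Δα·ΔT = 53.7×10⁻⁶ × 295.0 = 0.0159.

0.0159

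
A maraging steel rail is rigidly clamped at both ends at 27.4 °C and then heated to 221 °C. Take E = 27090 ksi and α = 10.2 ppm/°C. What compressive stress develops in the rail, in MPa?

E = 27090 ksi = 186.8 GPa.
ΔT = 193.6 K. Constrained thermal stress σ = E·α·ΔT = 186.8×10³ MPa × 10.2×10⁻⁶ × 193.6 = 369 MPa (compressive).

369 MPa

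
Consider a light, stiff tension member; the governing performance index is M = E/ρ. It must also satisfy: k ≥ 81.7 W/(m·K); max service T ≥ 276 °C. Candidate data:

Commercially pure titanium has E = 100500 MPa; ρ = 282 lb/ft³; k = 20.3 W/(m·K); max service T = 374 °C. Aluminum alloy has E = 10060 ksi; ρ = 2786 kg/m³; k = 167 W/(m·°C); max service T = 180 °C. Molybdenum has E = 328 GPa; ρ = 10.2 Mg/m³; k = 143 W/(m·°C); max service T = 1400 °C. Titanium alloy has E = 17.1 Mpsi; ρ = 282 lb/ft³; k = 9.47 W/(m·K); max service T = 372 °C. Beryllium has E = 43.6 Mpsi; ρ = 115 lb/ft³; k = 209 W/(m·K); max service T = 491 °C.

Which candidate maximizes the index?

Screen on constraints: k ≥ 81.7 W/(m·K); max service T ≥ 276 °C. Survivors: molybdenum, beryllium.
Normalizing units and computing the index:
  molybdenum: E = 328.0 GPa, ρ = 10200 kg/m³
  beryllium: E = 300.6 GPa, ρ = 1842 kg/m³
  beryllium: M = 163 MN·m/kg
  molybdenum: M = 32.2 MN·m/kg
The maximum is for beryllium.

beryllium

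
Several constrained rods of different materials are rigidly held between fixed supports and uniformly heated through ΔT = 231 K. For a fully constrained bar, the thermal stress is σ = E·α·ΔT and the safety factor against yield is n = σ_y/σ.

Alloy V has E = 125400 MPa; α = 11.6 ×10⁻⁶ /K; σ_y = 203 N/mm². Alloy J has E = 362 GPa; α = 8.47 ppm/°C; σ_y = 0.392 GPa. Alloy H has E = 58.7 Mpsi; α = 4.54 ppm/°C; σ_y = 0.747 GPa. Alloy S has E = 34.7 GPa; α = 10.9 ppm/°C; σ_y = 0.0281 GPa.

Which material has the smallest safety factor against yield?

alloy S

With everything in SI (GPa, ×10⁻⁶/K, MPa):
  alloy V: E = 125.4, α = 11.6, σ_y = 203.0 → σ = 336 MPa, n = 0.604
  alloy J: E = 362.0, α = 8.47, σ_y = 392.0 → σ = 708 MPa, n = 0.553
  alloy H: E = 404.7, α = 4.54, σ_y = 747.0 → σ = 424 MPa, n = 1.76
  alloy S: E = 34.70, α = 10.9, σ_y = 28.10 → σ = 87.4 MPa, n = 0.322
Alloy S has the lowest safety factor, n = 0.322.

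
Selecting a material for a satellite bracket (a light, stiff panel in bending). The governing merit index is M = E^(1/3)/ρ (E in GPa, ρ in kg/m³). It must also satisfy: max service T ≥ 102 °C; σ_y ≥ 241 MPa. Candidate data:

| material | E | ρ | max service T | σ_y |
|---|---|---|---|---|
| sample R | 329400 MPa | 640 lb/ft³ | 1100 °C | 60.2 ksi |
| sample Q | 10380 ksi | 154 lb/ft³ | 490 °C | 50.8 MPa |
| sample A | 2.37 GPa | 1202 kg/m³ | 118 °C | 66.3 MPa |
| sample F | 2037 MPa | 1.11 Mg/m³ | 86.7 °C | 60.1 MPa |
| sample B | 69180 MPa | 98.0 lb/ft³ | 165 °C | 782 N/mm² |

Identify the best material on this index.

Screen on constraints: max service T ≥ 102 °C; σ_y ≥ 241 MPa. Survivors: sample R, sample B.
After converting to SI:
  sample R: E = 329.4 GPa, ρ = 10250 kg/m³
  sample B: E = 69.18 GPa, ρ = 1570 kg/m³
  sample B: M = 2.62×10⁻³
  sample R: M = 0.674×10⁻³
Sample B has the largest M.

sample B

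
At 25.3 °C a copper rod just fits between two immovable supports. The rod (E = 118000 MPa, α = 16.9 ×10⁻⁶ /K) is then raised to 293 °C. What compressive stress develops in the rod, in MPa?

E = 118000 MPa = 118.0 GPa.
ΔT = 267.7 K. Constrained thermal stress σ = E·α·ΔT = 118.0×10³ MPa × 16.9×10⁻⁶ × 267.7 = 534 MPa (compressive).

534 MPa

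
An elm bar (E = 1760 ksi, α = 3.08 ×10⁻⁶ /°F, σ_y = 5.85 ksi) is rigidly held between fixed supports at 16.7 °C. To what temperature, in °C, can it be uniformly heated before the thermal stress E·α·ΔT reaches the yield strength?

E = 1760 ksi = 12.13 GPa.
α = 3.08×10⁻⁶/°F × 9/5 = 5.54×10⁻⁶/K.
σ_y = 5.85 ksi = 40.33 MPa.
E·α·ΔT = 40.33 MPa ⇒ ΔT = 40.33 / (12.13×10³ × 5.54×10⁻⁶) = 599.5 K.
T = 16.7 + 599.5 = 616.2 °C.

616 °C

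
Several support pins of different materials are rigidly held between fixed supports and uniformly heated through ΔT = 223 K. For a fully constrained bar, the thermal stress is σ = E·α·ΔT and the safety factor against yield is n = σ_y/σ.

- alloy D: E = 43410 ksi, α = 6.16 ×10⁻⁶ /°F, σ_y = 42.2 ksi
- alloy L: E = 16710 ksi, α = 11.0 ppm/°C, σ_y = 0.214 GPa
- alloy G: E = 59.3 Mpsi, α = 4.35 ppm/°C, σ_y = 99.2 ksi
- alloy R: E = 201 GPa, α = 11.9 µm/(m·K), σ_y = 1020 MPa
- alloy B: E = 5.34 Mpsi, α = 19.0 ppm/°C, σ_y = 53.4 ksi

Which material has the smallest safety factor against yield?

In consistent units (E in GPa, α in ×10⁻⁶/K, σ_y in MPa):
  alloy D: E = 299.3, α = 11.1, σ_y = 291.0 → σ = 740 MPa, n = 0.393
  alloy L: E = 115.2, α = 11.0, σ_y = 214.0 → σ = 283 MPa, n = 0.757
  alloy G: E = 408.9, α = 4.35, σ_y = 684.0 → σ = 397 MPa, n = 1.72
  alloy R: E = 201.0, α = 11.9, σ_y = 1020 → σ = 533 MPa, n = 1.91
  alloy B: E = 36.82, α = 19.0, σ_y = 368.2 → σ = 156 MPa, n = 2.36
The minimum is alloy D at n = 0.393.

alloy D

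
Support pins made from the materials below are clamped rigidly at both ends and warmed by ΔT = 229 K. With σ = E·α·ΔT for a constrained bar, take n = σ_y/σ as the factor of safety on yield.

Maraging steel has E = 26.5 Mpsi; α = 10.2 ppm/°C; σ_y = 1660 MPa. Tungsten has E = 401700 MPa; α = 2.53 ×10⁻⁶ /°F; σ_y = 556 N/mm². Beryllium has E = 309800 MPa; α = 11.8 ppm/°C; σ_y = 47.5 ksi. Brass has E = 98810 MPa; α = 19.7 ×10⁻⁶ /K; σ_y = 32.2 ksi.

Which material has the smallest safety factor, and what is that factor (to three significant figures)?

beryllium, n = 0.391

Converting E to GPa, α to ×10⁻⁶/K, σ_y to MPa, then σ and n for each:
  maraging steel: E = 182.7, α = 10.2, σ_y = 1660 → σ = 427 MPa, n = 3.89
  tungsten: E = 401.7, α = 4.55, σ_y = 556.0 → σ = 419 MPa, n = 1.33
  beryllium: E = 309.8, α = 11.8, σ_y = 327.5 → σ = 837 MPa, n = 0.391
  brass: E = 98.81, α = 19.7, σ_y = 222.0 → σ = 446 MPa, n = 0.498
The minimum is beryllium at n = 0.391.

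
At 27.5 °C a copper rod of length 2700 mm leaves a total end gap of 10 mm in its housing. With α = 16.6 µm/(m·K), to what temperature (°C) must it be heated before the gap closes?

251 °C

α·L₀·ΔT = 10.0 mm ⇒ ΔT = 10.0 / (16.6×10⁻⁶ × 2700.0) = 223.1 K.
T = 27.5 + 223.1 = 250.6 °C.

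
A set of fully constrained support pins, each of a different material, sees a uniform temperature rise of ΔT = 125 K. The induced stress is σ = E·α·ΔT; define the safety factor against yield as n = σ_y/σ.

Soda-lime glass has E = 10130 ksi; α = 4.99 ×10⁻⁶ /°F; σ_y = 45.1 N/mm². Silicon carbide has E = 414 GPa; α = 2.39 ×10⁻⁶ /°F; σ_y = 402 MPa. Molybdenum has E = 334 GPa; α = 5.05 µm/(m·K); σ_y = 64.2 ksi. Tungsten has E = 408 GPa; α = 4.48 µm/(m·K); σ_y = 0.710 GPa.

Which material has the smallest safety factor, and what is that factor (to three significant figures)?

soda-lime glass, n = 0.575

In consistent units (E in GPa, α in ×10⁻⁶/K, σ_y in MPa):
  soda-lime glass: E = 69.84, α = 8.98, σ_y = 45.10 → σ = 78.4 MPa, n = 0.575
  silicon carbide: E = 414.0, α = 4.30, σ_y = 402.0 → σ = 223 MPa, n = 1.81
  molybdenum: E = 334.0, α = 5.05, σ_y = 442.6 → σ = 211 MPa, n = 2.10
  tungsten: E = 408.0, α = 4.48, σ_y = 710.0 → σ = 228 MPa, n = 3.11
Smallest n: soda-lime glass with n = 0.575.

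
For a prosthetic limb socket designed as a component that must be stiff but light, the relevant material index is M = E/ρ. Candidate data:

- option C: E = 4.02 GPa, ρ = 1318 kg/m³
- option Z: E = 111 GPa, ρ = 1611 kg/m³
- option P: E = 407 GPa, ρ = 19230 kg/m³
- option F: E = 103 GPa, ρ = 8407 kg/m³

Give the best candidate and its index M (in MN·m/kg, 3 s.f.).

Computing M directly (units already consistent):
  option Z: M = 68.9 MN·m/kg
  option P: M = 21.2 MN·m/kg
  option F: M = 12.3 MN·m/kg
  option C: M = 3.05 MN·m/kg
Highest index: option Z.

option Z, M = 68.9 MN·m/kg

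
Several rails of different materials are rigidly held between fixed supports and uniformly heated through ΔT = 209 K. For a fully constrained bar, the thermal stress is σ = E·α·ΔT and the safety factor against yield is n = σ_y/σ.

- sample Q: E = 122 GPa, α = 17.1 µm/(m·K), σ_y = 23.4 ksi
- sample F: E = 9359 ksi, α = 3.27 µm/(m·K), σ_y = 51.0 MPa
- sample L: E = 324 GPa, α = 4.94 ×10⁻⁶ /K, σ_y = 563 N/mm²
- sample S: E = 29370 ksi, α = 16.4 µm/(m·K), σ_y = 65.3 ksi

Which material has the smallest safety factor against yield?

sample Q

Per material, after unit conversion:
  sample Q: E = 122.0, α = 17.1, σ_y = 161.3 → σ = 436 MPa, n = 0.370
  sample F: E = 64.53, α = 3.27, σ_y = 51.00 → σ = 44.1 MPa, n = 1.16
  sample L: E = 324.0, α = 4.94, σ_y = 563.0 → σ = 335 MPa, n = 1.68
  sample S: E = 202.5, α = 16.4, σ_y = 450.2 → σ = 694 MPa, n = 0.649
Sample Q has the lowest safety factor, n = 0.370.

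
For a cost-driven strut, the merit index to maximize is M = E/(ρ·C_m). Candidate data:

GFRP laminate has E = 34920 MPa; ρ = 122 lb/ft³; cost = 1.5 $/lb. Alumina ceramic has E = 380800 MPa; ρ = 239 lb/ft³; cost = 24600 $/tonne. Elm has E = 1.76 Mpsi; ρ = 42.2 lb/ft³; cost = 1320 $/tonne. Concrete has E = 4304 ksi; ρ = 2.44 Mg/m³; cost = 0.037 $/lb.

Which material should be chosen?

Convert each candidate to consistent units, then evaluate M:
  GFRP laminate: E = 34.92 GPa, ρ = 1954 kg/m³, cost = 3.307 $/kg
  alumina ceramic: E = 380.8 GPa, ρ = 3828 kg/m³, cost = 24.60 $/kg
  elm: E = 12.13 GPa, ρ = 676.0 kg/m³, cost = 1.320 $/kg
  concrete: E = 29.68 GPa, ρ = 2440 kg/m³, cost = 0.08157 $/kg
  concrete: M = 149 MN·m per $
  elm: M = 13.6 MN·m per $
  GFRP laminate: M = 5.40 MN·m per $
  alumina ceramic: M = 4.04 MN·m per $
The maximum is for concrete.

concrete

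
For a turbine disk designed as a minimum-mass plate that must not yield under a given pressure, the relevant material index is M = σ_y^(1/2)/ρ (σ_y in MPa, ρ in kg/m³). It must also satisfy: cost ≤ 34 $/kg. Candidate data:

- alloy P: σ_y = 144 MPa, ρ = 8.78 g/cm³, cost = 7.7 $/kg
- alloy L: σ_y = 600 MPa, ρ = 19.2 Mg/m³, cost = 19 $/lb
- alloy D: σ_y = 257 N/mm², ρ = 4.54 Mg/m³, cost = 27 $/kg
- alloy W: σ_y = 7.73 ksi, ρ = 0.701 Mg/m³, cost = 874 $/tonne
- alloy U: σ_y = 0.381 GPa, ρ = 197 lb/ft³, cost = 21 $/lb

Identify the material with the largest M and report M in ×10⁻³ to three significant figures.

alloy W, M = 10.4×10⁻³

Screen on constraints: cost ≤ 34 $/kg. Survivors: alloy P, alloy D, alloy W.
After converting to SI:
  alloy P: σ_y = 144.0 MPa, ρ = 8780 kg/m³
  alloy D: σ_y = 257.0 MPa, ρ = 4540 kg/m³
  alloy W: σ_y = 53.30 MPa, ρ = 701.0 kg/m³
  alloy W: M = 10.4×10⁻³
  alloy D: M = 3.53×10⁻³
  alloy P: M = 1.37×10⁻³
Alloy W ranks first.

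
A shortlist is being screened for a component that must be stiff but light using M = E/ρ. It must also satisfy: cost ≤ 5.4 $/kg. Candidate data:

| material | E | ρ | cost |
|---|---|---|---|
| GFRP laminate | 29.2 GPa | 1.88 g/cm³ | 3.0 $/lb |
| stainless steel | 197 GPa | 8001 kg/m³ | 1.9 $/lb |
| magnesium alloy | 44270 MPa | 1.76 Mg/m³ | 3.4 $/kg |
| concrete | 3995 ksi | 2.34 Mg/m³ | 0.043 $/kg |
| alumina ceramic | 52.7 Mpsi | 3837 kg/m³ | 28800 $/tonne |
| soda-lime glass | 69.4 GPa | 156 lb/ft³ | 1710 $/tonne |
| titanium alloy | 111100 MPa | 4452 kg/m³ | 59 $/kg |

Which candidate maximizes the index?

Screen on constraints: cost ≤ 5.4 $/kg. Survivors: stainless steel, magnesium alloy, concrete, soda-lime glass.
After converting to SI:
  stainless steel: E = 197.0 GPa, ρ = 8001 kg/m³
  magnesium alloy: E = 44.27 GPa, ρ = 1760 kg/m³
  concrete: E = 27.54 GPa, ρ = 2340 kg/m³
  soda-lime glass: E = 69.40 GPa, ρ = 2499 kg/m³
  soda-lime glass: M = 27.8 MN·m/kg
  magnesium alloy: M = 25.2 MN·m/kg
  stainless steel: M = 24.6 MN·m/kg
  concrete: M = 11.8 MN·m/kg
The maximum is for soda-lime glass.

soda-lime glass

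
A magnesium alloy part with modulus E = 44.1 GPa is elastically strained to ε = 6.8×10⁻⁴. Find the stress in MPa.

30.0 MPa

σ = E·ε = 44100 MPa × 6.8×10⁻⁴ = 30.0 MPa.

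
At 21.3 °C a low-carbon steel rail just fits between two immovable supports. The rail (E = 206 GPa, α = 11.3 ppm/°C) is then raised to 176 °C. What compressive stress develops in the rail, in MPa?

ΔT = 154.7 K. Constrained thermal stress σ = E·α·ΔT = 206.0×10³ MPa × 11.3×10⁻⁶ × 154.7 = 360 MPa (compressive).

360 MPa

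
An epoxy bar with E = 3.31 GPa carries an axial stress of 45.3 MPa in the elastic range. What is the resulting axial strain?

0.0137

ε = σ/E = 45.3 / 3310 = 0.0137.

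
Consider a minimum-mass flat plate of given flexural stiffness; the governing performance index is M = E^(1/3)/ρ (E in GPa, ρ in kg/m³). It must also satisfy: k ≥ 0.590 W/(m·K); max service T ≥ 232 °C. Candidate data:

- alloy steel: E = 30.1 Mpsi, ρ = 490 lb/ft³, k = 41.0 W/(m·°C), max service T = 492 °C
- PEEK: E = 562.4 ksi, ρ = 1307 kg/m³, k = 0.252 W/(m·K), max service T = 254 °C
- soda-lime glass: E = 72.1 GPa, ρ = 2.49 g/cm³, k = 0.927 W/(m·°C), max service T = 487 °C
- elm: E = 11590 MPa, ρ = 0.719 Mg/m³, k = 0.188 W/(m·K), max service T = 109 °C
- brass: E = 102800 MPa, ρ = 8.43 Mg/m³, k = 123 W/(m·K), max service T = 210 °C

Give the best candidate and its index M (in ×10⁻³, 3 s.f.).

soda-lime glass, M = 1.67×10⁻³

Screen on constraints: k ≥ 0.590 W/(m·K); max service T ≥ 232 °C. Survivors: alloy steel, soda-lime glass.
After converting to SI:
  alloy steel: E = 207.5 GPa, ρ = 7849 kg/m³
  soda-lime glass: E = 72.10 GPa, ρ = 2490 kg/m³
  soda-lime glass: M = 1.67×10⁻³
  alloy steel: M = 0.754×10⁻³
Soda-lime glass ranks first.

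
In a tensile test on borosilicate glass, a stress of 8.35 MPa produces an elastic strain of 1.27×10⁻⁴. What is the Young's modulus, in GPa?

65.7 GPa

E = σ/ε = 8.35 MPa / 1.27×10⁻⁴ = 65750 MPa = 65.7 GPa.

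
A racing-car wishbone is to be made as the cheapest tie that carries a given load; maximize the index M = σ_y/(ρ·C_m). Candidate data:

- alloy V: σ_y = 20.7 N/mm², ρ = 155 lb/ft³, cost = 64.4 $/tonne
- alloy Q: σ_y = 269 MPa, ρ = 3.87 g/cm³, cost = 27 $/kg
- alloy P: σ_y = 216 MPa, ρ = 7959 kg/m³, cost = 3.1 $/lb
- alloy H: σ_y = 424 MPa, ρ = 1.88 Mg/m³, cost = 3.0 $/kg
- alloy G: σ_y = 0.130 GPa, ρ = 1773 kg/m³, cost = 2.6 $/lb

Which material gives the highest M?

Normalizing units and computing the index:
  alloy V: σ_y = 20.70 MPa, ρ = 2483 kg/m³, cost = 0.06440 $/kg
  alloy Q: σ_y = 269.0 MPa, ρ = 3870 kg/m³, cost = 27.00 $/kg
  alloy P: σ_y = 216.0 MPa, ρ = 7959 kg/m³, cost = 6.834 $/kg
  alloy H: σ_y = 424.0 MPa, ρ = 1880 kg/m³, cost = 3.000 $/kg
  alloy G: σ_y = 130.0 MPa, ρ = 1773 kg/m³, cost = 5.732 $/kg
  alloy V: M = 129 kN·m per $
  alloy H: M = 75.2 kN·m per $
  alloy G: M = 12.8 kN·m per $
  alloy P: M = 3.97 kN·m per $
  alloy Q: M = 2.57 kN·m per $
Alloy V has the largest M.

alloy V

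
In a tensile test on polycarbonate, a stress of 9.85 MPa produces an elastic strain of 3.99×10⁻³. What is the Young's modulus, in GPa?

2.47 GPa

E = σ/ε = 9.85 MPa / 3.99×10⁻³ = 2469 MPa = 2.47 GPa.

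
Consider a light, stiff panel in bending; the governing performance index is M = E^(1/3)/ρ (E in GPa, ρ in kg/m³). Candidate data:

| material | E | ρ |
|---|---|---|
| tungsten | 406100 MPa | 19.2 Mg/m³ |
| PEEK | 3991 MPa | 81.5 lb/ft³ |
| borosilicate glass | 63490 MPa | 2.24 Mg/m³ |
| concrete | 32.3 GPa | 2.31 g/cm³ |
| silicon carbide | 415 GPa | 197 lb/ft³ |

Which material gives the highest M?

In SI units:
  tungsten: E = 406.1 GPa, ρ = 19200 kg/m³
  PEEK: E = 3.991 GPa, ρ = 1306 kg/m³
  borosilicate glass: E = 63.49 GPa, ρ = 2240 kg/m³
  concrete: E = 32.30 GPa, ρ = 2310 kg/m³
  silicon carbide: E = 415.0 GPa, ρ = 3156 kg/m³
  silicon carbide: M = 2.36×10⁻³
  borosilicate glass: M = 1.78×10⁻³
  concrete: M = 1.38×10⁻³
  PEEK: M = 1.22×10⁻³
  tungsten: M = 0.386×10⁻³
Silicon carbide ranks first.

silicon carbide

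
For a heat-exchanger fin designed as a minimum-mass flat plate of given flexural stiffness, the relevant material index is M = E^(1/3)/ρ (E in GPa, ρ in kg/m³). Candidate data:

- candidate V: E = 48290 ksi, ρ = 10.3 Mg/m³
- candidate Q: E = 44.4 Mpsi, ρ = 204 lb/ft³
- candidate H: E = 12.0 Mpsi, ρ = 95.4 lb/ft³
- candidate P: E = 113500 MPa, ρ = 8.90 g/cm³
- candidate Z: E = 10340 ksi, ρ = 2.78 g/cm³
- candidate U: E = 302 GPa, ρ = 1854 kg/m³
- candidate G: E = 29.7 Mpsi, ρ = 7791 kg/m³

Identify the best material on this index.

candidate U

After converting to SI:
  candidate V: E = 332.9 GPa, ρ = 10300 kg/m³
  candidate Q: E = 306.1 GPa, ρ = 3268 kg/m³
  candidate H: E = 82.74 GPa, ρ = 1528 kg/m³
  candidate P: E = 113.5 GPa, ρ = 8900 kg/m³
  candidate Z: E = 71.29 GPa, ρ = 2780 kg/m³
  candidate U: E = 302.0 GPa, ρ = 1854 kg/m³
  candidate G: E = 204.8 GPa, ρ = 7791 kg/m³
  candidate U: M = 3.62×10⁻³
  candidate H: M = 2.85×10⁻³
  candidate Q: M = 2.06×10⁻³
  candidate Z: M = 1.49×10⁻³
  candidate G: M = 0.757×10⁻³
  candidate V: M = 0.673×10⁻³
  candidate P: M = 0.544×10⁻³
Highest index: candidate U.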